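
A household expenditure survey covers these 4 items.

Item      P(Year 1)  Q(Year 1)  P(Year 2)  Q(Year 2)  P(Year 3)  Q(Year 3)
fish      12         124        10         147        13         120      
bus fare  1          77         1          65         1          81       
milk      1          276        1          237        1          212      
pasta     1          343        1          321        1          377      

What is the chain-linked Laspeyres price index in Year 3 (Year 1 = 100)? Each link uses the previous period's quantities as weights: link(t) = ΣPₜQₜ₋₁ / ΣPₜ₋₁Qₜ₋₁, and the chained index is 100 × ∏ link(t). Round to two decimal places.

Link Year 1→Year 2:
ΣP(Year 2)Q(Year 1) = 10×124 + 1×77 + 1×276 + 1×343 = 1240 + 77 + 276 + 343 = 1936
ΣP(Year 1)Q(Year 1) = 12×124 + 1×77 + 1×276 + 1×343 = 1488 + 77 + 276 + 343 = 2184
link = 1936/2184 = 0.886447
Link Year 2→Year 3:
ΣP(Year 3)Q(Year 2) = 13×147 + 1×65 + 1×237 + 1×321 = 1911 + 65 + 237 + 321 = 2534
ΣP(Year 2)Q(Year 2) = 10×147 + 1×65 + 1×237 + 1×321 = 1470 + 65 + 237 + 321 = 2093
link = 2534/2093 = 1.210702
Chained index = 100 × 0.886447 × 1.210702 = 107.3223

107.32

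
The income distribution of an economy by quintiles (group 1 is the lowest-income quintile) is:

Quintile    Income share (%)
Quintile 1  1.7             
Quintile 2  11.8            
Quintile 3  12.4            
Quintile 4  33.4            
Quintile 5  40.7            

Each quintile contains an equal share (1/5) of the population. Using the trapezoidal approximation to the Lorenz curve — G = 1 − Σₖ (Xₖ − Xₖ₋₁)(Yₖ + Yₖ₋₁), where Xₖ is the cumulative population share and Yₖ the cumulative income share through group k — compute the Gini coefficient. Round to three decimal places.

0.398

Cumulative income shares Yₖ: 0.0170, 0.1350, 0.2590, 0.5930, 1.0000
Σ (Xₖ−Xₖ₋₁)(Yₖ+Yₖ₋₁) = (1/5)(0.0170+0.0000) + (1/5)(0.1350+0.0170) + (1/5)(0.2590+0.1350) + (1/5)(0.5930+0.2590) + (1/5)(1.0000+0.5930)
  = 0.0034 + 0.0304 + 0.0788 + 0.1704 + 0.3186 = 0.6016
G = 1 − 0.6016 = 0.3984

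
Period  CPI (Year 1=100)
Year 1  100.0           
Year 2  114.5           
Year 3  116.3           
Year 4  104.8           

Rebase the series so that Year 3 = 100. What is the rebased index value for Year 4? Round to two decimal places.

90.11

Rebased(Year 4) = 104.8 / 116.3 × 100 = 90.1118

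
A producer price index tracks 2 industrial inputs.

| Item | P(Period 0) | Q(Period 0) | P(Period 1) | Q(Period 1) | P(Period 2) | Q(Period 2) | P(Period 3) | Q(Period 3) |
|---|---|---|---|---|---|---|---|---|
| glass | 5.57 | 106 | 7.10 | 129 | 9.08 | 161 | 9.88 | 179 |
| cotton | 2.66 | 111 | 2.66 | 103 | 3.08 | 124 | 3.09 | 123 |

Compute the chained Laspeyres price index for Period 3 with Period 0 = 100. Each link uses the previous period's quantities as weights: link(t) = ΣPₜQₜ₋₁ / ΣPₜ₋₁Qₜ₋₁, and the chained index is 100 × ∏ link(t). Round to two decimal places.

Link Period 0→Period 1:
ΣP(Period 1)Q(Period 0) = 7.10×106 + 2.66×111 = 752.6 + 295.26 = 1047.86
ΣP(Period 0)Q(Period 0) = 5.57×106 + 2.66×111 = 590.42 + 295.26 = 885.68
link = 1047.86/885.68 = 1.183114
Link Period 1→Period 2:
ΣP(Period 2)Q(Period 1) = 9.08×129 + 3.08×103 = 1171.32 + 317.24 = 1488.56
ΣP(Period 1)Q(Period 1) = 7.10×129 + 2.66×103 = 915.9 + 273.98 = 1189.88
link = 1488.56/1189.88 = 1.251017
Link Period 2→Period 3:
ΣP(Period 3)Q(Period 2) = 9.88×161 + 3.09×124 = 1590.68 + 383.16 = 1973.84
ΣP(Period 2)Q(Period 2) = 9.08×161 + 3.08×124 = 1461.88 + 381.92 = 1843.8
link = 1973.84/1843.8 = 1.070528
Chained index = 100 × 1.183114 × 1.251017 × 1.070528 = 158.4484

158.45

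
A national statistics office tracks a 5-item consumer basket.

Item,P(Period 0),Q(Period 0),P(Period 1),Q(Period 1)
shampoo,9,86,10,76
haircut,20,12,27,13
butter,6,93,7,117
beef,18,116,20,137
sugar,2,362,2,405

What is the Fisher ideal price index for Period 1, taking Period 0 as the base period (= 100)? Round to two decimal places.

111.31

Laspeyres component (base-period weights):
ΣP(Period 1)Q(Period 0) = 10×86 + 27×12 + 7×93 + 20×116 + 2×362 = 860 + 324 + 651 + 2320 + 724 = 4879
ΣP(Period 0)Q(Period 0) = 9×86 + 20×12 + 6×93 + 18×116 + 2×362 = 774 + 240 + 558 + 2088 + 724 = 4384
L = 4879 / 4384 × 100 = 111.2911
Paasche component (current-period weights):
ΣP(Period 1)Q(Period 1) = 10×76 + 27×13 + 7×117 + 20×137 + 2×405 = 760 + 351 + 819 + 2740 + 810 = 5480
ΣP(Period 0)Q(Period 1) = 9×76 + 20×13 + 6×117 + 18×137 + 2×405 = 684 + 260 + 702 + 2466 + 810 = 4922
P = 5480 / 4922 × 100 = 111.3369
Fisher = √(L × P) = √(111.2911 × 111.3369) = 111.3140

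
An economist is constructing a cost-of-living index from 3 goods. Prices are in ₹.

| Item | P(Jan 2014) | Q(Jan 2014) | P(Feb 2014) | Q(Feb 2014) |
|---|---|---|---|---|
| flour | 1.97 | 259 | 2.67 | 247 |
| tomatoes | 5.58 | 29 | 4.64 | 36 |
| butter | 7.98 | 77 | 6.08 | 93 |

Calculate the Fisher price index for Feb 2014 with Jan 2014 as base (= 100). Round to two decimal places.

98.97

Laspeyres component (base-period weights):
ΣP(Feb 2014)Q(Jan 2014) = 2.67×259 + 4.64×29 + 6.08×77 = 691.53 + 134.56 + 468.16 = 1294.25
ΣP(Jan 2014)Q(Jan 2014) = 1.97×259 + 5.58×29 + 7.98×77 = 510.23 + 161.82 + 614.46 = 1286.51
L = 1294.25 / 1286.51 × 100 = 100.6016
Paasche component (current-period weights):
ΣP(Feb 2014)Q(Feb 2014) = 2.67×247 + 4.64×36 + 6.08×93 = 659.49 + 167.04 + 565.44 = 1391.97
ΣP(Jan 2014)Q(Feb 2014) = 1.97×247 + 5.58×36 + 7.98×93 = 486.59 + 200.88 + 742.14 = 1429.61
P = 1391.97 / 1429.61 × 100 = 97.3671
Fisher = √(L × P) = √(100.6016 × 97.3671) = 98.9712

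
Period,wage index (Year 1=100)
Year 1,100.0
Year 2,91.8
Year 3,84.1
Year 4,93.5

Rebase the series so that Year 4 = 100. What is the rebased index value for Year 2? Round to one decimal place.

Rebased(Year 2) = 91.8 / 93.5 × 100 = 98.1818

98.2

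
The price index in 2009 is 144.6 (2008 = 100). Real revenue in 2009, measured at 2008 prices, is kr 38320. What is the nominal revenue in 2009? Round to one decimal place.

Nominal = Real × (Index/100) = 38320 × (144.6/100)
        = 38320 × 1.446 = 55410.7200

55410.7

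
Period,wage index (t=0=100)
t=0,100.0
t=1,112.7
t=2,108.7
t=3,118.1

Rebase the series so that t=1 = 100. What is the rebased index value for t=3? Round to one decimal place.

104.8

Rebased(t=3) = 118.1 / 112.7 × 100 = 104.7915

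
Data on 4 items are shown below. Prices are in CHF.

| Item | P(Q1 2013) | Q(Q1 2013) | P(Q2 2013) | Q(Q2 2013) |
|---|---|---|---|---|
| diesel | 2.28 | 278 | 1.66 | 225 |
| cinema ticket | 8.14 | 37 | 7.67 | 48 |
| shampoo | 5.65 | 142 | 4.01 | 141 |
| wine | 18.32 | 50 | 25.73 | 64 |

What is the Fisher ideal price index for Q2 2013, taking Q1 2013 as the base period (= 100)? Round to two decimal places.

Laspeyres component (base-period weights):
ΣP(Q2 2013)Q(Q1 2013) = 1.66×278 + 7.67×37 + 4.01×142 + 25.73×50 = 461.48 + 283.79 + 569.42 + 1286.5 = 2601.19
ΣP(Q1 2013)Q(Q1 2013) = 2.28×278 + 8.14×37 + 5.65×142 + 18.32×50 = 633.84 + 301.18 + 802.3 + 916 = 2653.32
L = 2601.19 / 2653.32 × 100 = 98.0353
Paasche component (current-period weights):
ΣP(Q2 2013)Q(Q2 2013) = 1.66×225 + 7.67×48 + 4.01×141 + 25.73×64 = 373.5 + 368.16 + 565.41 + 1646.72 = 2953.79
ΣP(Q1 2013)Q(Q2 2013) = 2.28×225 + 8.14×48 + 5.65×141 + 18.32×64 = 513 + 390.72 + 796.65 + 1172.48 = 2872.85
P = 2953.79 / 2872.85 × 100 = 102.8174
Fisher = √(L × P) = √(98.0353 × 102.8174) = 100.3979

100.40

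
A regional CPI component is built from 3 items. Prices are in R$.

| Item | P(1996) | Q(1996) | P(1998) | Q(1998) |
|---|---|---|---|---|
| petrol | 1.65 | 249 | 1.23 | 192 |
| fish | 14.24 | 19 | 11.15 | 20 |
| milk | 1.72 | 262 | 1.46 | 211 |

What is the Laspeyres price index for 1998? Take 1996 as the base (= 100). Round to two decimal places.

Laspeyres price index uses base-period quantities as weights.
ΣP(1998)·Q(1996) = 1.23×249 + 11.15×19 + 1.46×262 = 306.27 + 211.85 + 382.52 = 900.64
ΣP(1996)·Q(1996) = 1.65×249 + 14.24×19 + 1.72×262 = 410.85 + 270.56 + 450.64 = 1132.05
Index = 900.64 / 1132.05 × 100 = 79.5583

79.56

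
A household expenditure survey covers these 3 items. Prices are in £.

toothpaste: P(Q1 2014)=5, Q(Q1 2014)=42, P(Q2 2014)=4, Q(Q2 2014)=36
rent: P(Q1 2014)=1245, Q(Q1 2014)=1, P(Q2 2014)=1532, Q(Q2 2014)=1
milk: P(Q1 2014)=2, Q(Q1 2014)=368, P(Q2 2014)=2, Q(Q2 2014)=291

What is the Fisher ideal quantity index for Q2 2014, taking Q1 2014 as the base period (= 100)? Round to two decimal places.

92.15

Laspeyres component (base-period weights):
ΣP(Q1 2014)Q(Q2 2014) = 5×36 + 1245×1 + 2×291 = 180 + 1245 + 582 = 2007
ΣP(Q1 2014)Q(Q1 2014) = 5×42 + 1245×1 + 2×368 = 210 + 1245 + 736 = 2191
L = 2007 / 2191 × 100 = 91.6020
Paasche component (current-period weights):
ΣP(Q2 2014)Q(Q2 2014) = 4×36 + 1532×1 + 2×291 = 144 + 1532 + 582 = 2258
ΣP(Q2 2014)Q(Q1 2014) = 4×42 + 1532×1 + 2×368 = 168 + 1532 + 736 = 2436
P = 2258 / 2436 × 100 = 92.6929
Fisher = √(L × P) = √(91.6020 × 92.6929) = 92.1459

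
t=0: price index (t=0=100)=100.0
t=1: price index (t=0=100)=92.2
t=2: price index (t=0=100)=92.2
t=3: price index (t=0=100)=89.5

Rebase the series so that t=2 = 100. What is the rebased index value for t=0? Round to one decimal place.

Rebased(t=0) = 100.0 / 92.2 × 100 = 108.4599

108.5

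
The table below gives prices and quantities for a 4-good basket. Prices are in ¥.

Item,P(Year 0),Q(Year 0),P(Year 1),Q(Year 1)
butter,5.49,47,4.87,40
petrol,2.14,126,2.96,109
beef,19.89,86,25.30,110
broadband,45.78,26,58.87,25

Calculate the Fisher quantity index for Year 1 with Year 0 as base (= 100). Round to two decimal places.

Laspeyres component (base-period weights):
ΣP(Year 0)Q(Year 1) = 5.49×40 + 2.14×109 + 19.89×110 + 45.78×25 = 219.6 + 233.26 + 2187.9 + 1144.5 = 3785.26
ΣP(Year 0)Q(Year 0) = 5.49×47 + 2.14×126 + 19.89×86 + 45.78×26 = 258.03 + 269.64 + 1710.54 + 1190.28 = 3428.49
L = 3785.26 / 3428.49 × 100 = 110.4060
Paasche component (current-period weights):
ΣP(Year 1)Q(Year 1) = 4.87×40 + 2.96×109 + 25.30×110 + 58.87×25 = 194.8 + 322.64 + 2783 + 1471.75 = 4772.19
ΣP(Year 1)Q(Year 0) = 4.87×47 + 2.96×126 + 25.30×86 + 58.87×26 = 228.89 + 372.96 + 2175.8 + 1530.62 = 4308.27
P = 4772.19 / 4308.27 × 100 = 110.7681
Fisher = √(L × P) = √(110.4060 × 110.7681) = 110.5869

110.59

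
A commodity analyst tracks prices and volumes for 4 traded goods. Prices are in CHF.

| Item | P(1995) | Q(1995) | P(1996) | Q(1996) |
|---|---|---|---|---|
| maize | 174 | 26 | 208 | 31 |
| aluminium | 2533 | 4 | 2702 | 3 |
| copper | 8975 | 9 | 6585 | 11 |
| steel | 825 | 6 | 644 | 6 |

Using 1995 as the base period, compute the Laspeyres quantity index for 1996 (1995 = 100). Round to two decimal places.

Laspeyres quantity index uses base-period prices as weights.
ΣP(1995)·Q(1996) = 174×31 + 2533×3 + 8975×11 + 825×6 = 5394 + 7599 + 98725 + 4950 = 116668
ΣP(1995)·Q(1995) = 174×26 + 2533×4 + 8975×9 + 825×6 = 4524 + 10132 + 80775 + 4950 = 100381
Index = 116668 / 100381 × 100 = 116.2252

116.23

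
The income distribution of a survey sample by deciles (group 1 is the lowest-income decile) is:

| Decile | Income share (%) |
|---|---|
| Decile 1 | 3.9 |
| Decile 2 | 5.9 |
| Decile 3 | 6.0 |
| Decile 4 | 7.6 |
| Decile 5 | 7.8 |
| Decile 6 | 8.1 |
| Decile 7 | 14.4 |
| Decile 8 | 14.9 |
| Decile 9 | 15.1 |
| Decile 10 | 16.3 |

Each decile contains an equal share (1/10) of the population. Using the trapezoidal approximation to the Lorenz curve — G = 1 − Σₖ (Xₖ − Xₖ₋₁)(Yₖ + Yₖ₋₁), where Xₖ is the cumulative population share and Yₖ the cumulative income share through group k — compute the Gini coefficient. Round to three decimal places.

0.241

Cumulative income shares Yₖ: 0.0390, 0.0980, 0.1580, 0.2340, 0.3120, 0.3930, 0.5370, 0.6860, 0.8370, 1.0000
Σ (Xₖ−Xₖ₋₁)(Yₖ+Yₖ₋₁) = (1/10)(0.0390+0.0000) + (1/10)(0.0980+0.0390) + (1/10)(0.1580+0.0980) + (1/10)(0.2340+0.1580) + (1/10)(0.3120+0.2340) + (1/10)(0.3930+0.3120) + (1/10)(0.5370+0.3930) + (1/10)(0.6860+0.5370) + (1/10)(0.8370+0.6860) + (1/10)(1.0000+0.8370)
  = 0.0039 + 0.0137 + 0.0256 + 0.0392 + 0.0546 + 0.0705 + 0.0930 + 0.1223 + 0.1523 + 0.1837 = 0.7588
G = 1 − 0.7588 = 0.2412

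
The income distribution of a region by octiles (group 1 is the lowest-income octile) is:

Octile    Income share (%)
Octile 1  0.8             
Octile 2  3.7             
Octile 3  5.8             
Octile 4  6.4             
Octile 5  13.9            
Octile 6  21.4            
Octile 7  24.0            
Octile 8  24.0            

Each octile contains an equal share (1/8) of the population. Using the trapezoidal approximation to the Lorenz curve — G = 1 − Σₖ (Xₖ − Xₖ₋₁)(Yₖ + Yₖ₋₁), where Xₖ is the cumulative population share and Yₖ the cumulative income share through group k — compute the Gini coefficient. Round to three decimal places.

Cumulative income shares Yₖ: 0.0080, 0.0450, 0.1030, 0.1670, 0.3060, 0.5200, 0.7600, 1.0000
Σ (Xₖ−Xₖ₋₁)(Yₖ+Yₖ₋₁) = (1/8)(0.0080+0.0000) + (1/8)(0.0450+0.0080) + (1/8)(0.1030+0.0450) + (1/8)(0.1670+0.1030) + (1/8)(0.3060+0.1670) + (1/8)(0.5200+0.3060) + (1/8)(0.7600+0.5200) + (1/8)(1.0000+0.7600)
  = 0.0010 + 0.0066 + 0.0185 + 0.0338 + 0.0591 + 0.1033 + 0.1600 + 0.2200 = 0.6023
G = 1 − 0.6023 = 0.3977

0.398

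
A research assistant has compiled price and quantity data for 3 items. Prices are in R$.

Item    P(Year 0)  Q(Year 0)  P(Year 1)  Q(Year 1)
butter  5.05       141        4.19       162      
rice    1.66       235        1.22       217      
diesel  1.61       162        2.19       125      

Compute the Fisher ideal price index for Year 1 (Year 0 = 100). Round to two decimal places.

89.32

Laspeyres component (base-period weights):
ΣP(Year 1)Q(Year 0) = 4.19×141 + 1.22×235 + 2.19×162 = 590.79 + 286.7 + 354.78 = 1232.27
ΣP(Year 0)Q(Year 0) = 5.05×141 + 1.66×235 + 1.61×162 = 712.05 + 390.1 + 260.82 = 1362.97
L = 1232.27 / 1362.97 × 100 = 90.4106
Paasche component (current-period weights):
ΣP(Year 1)Q(Year 1) = 4.19×162 + 1.22×217 + 2.19×125 = 678.78 + 264.74 + 273.75 = 1217.27
ΣP(Year 0)Q(Year 1) = 5.05×162 + 1.66×217 + 1.61×125 = 818.1 + 360.22 + 201.25 = 1379.57
P = 1217.27 / 1379.57 × 100 = 88.2355
Fisher = √(L × P) = √(90.4106 × 88.2355) = 89.3164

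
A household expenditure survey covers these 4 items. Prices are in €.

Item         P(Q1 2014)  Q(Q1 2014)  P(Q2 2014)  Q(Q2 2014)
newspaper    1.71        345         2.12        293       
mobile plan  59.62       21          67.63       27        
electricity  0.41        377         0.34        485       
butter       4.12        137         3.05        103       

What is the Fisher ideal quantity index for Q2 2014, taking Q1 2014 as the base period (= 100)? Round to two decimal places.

Laspeyres component (base-period weights):
ΣP(Q1 2014)Q(Q2 2014) = 1.71×293 + 59.62×27 + 0.41×485 + 4.12×103 = 501.03 + 1609.74 + 198.85 + 424.36 = 2733.98
ΣP(Q1 2014)Q(Q1 2014) = 1.71×345 + 59.62×21 + 0.41×377 + 4.12×137 = 589.95 + 1252.02 + 154.57 + 564.44 = 2560.98
L = 2733.98 / 2560.98 × 100 = 106.7552
Paasche component (current-period weights):
ΣP(Q2 2014)Q(Q2 2014) = 2.12×293 + 67.63×27 + 0.34×485 + 3.05×103 = 621.16 + 1826.01 + 164.9 + 314.15 = 2926.22
ΣP(Q2 2014)Q(Q1 2014) = 2.12×345 + 67.63×21 + 0.34×377 + 3.05×137 = 731.4 + 1420.23 + 128.18 + 417.85 = 2697.66
P = 2926.22 / 2697.66 × 100 = 108.4725
Fisher = √(L × P) = √(106.7552 × 108.4725) = 107.6105

107.61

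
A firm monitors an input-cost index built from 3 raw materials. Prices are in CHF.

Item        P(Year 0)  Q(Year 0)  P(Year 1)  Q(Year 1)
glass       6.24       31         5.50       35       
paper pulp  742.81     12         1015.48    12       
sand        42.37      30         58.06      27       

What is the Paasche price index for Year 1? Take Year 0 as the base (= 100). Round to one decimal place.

135.7

Paasche price index uses current-period quantities as weights.
ΣP(Year 1)·Q(Year 1) = 5.50×35 + 1015.48×12 + 58.06×27 = 192.5 + 12185.76 + 1567.62 = 13945.88
ΣP(Year 0)·Q(Year 1) = 6.24×35 + 742.81×12 + 42.37×27 = 218.4 + 8913.72 + 1143.99 = 10276.11
Index = 13945.88 / 10276.11 × 100 = 135.7117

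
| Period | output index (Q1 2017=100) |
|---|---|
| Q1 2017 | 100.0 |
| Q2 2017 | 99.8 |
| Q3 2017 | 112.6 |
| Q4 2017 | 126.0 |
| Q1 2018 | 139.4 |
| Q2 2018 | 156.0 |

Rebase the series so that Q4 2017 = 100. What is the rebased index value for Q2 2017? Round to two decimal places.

Rebased(Q2 2017) = 99.8 / 126.0 × 100 = 79.2063

79.21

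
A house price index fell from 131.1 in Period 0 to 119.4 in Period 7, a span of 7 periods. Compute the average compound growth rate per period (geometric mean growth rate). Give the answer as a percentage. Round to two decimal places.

Growth factor = (119.4/131.1)^(1/7) = (0.910755)^(1/7) = 0.986734
Growth rate = 0.986734 − 1 = -0.013266 = -1.3266%

-1.33%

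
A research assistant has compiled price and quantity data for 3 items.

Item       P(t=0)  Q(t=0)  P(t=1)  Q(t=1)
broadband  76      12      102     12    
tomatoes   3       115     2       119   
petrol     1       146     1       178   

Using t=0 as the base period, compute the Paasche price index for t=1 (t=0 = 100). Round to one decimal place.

Paasche price index uses current-period quantities as weights.
ΣP(t=1)·Q(t=1) = 102×12 + 2×119 + 1×178 = 1224 + 238 + 178 = 1640
ΣP(t=0)·Q(t=1) = 76×12 + 3×119 + 1×178 = 912 + 357 + 178 = 1447
Index = 1640 / 1447 × 100 = 113.3379

113.3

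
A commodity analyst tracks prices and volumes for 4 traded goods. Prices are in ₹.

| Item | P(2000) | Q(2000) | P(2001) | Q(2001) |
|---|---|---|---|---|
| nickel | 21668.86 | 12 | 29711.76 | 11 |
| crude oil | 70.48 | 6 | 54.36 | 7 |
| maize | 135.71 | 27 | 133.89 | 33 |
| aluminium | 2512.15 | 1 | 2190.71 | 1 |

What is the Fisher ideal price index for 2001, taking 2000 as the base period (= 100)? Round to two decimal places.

135.90

Laspeyres component (base-period weights):
ΣP(2001)Q(2000) = 29711.76×12 + 54.36×6 + 133.89×27 + 2190.71×1 = 356541.12 + 326.16 + 3615.03 + 2190.71 = 362673.02
ΣP(2000)Q(2000) = 21668.86×12 + 70.48×6 + 135.71×27 + 2512.15×1 = 260026.32 + 422.88 + 3664.17 + 2512.15 = 266625.52
L = 362673.02 / 266625.52 × 100 = 136.0234
Paasche component (current-period weights):
ΣP(2001)Q(2001) = 29711.76×11 + 54.36×7 + 133.89×33 + 2190.71×1 = 326829.36 + 380.52 + 4418.37 + 2190.71 = 333818.96
ΣP(2000)Q(2001) = 21668.86×11 + 70.48×7 + 135.71×33 + 2512.15×1 = 238357.46 + 493.36 + 4478.43 + 2512.15 = 245841.4
P = 333818.96 / 245841.4 × 100 = 135.7863
Fisher = √(L × P) = √(136.0234 × 135.7863) = 135.9048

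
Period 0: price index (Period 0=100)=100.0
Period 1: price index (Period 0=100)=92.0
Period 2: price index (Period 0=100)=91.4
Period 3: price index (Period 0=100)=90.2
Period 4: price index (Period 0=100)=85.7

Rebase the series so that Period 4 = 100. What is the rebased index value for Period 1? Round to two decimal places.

107.35

Rebased(Period 1) = 92.0 / 85.7 × 100 = 107.3512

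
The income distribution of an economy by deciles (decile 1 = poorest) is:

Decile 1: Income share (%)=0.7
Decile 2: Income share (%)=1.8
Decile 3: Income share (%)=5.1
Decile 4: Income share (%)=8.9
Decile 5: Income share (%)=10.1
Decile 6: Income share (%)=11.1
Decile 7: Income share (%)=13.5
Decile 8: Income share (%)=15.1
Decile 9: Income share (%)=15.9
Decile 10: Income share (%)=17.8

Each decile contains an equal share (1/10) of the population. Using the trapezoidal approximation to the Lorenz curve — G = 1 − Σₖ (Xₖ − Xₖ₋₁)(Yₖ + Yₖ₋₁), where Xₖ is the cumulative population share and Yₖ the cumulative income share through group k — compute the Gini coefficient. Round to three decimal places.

Cumulative income shares Yₖ: 0.0070, 0.0250, 0.0760, 0.1650, 0.2660, 0.3770, 0.5120, 0.6630, 0.8220, 1.0000
Σ (Xₖ−Xₖ₋₁)(Yₖ+Yₖ₋₁) = (1/10)(0.0070+0.0000) + (1/10)(0.0250+0.0070) + (1/10)(0.0760+0.0250) + (1/10)(0.1650+0.0760) + (1/10)(0.2660+0.1650) + (1/10)(0.3770+0.2660) + (1/10)(0.5120+0.3770) + (1/10)(0.6630+0.5120) + (1/10)(0.8220+0.6630) + (1/10)(1.0000+0.8220)
  = 0.0007 + 0.0032 + 0.0101 + 0.0241 + 0.0431 + 0.0643 + 0.0889 + 0.1175 + 0.1485 + 0.1822 = 0.6826
G = 1 − 0.6826 = 0.3174

0.317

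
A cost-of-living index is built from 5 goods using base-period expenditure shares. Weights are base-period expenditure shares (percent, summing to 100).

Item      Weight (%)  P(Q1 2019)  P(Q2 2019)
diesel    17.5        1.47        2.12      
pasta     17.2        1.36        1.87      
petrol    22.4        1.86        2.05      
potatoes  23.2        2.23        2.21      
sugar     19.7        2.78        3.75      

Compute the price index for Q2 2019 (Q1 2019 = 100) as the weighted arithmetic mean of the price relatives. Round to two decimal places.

diesel: 17.5 × (2.12/1.47) = 17.5 × 1.442177 = 25.2381
pasta: 17.2 × (1.87/1.36) = 17.2 × 1.375000 = 23.6500
petrol: 22.4 × (2.05/1.86) = 22.4 × 1.102151 = 24.6882
potatoes: 23.2 × (2.21/2.23) = 23.2 × 0.991031 = 22.9919
sugar: 19.7 × (3.75/2.78) = 19.7 × 1.348921 = 26.5737
Index = Σ wᵢ·(p₁ᵢ/p₀ᵢ) = 25.2381 + 23.6500 + 24.6882 + 22.9919 + 26.5737 = 123.1419

123.14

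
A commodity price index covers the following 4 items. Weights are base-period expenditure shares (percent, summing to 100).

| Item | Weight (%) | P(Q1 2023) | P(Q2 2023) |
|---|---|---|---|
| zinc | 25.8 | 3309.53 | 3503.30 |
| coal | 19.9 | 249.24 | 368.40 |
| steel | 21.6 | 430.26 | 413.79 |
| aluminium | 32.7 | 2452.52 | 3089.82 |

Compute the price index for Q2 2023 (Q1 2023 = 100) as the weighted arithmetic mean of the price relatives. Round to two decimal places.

zinc: 25.8 × (3503.30/3309.53) = 25.8 × 1.058549 = 27.3106
coal: 19.9 × (368.40/249.24) = 19.9 × 1.478093 = 29.4141
steel: 21.6 × (413.79/430.26) = 21.6 × 0.961721 = 20.7732
aluminium: 32.7 × (3089.82/2452.52) = 32.7 × 1.259855 = 41.1973
Index = Σ wᵢ·(p₁ᵢ/p₀ᵢ) = 27.3106 + 29.4141 + 20.7732 + 41.1973 = 118.6951

118.70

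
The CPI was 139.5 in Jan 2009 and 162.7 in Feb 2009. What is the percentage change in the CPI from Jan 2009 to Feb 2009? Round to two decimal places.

16.63%

Change = (162.7 − 139.5) / 139.5 × 100
       = 23.2 / 139.5 × 100 = 16.6308%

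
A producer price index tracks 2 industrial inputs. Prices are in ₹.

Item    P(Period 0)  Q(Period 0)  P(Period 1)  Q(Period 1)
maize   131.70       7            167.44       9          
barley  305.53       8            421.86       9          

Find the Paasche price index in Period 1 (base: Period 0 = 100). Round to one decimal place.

Paasche price index uses current-period quantities as weights.
ΣP(Period 1)·Q(Period 1) = 167.44×9 + 421.86×9 = 1506.96 + 3796.74 = 5303.7
ΣP(Period 0)·Q(Period 1) = 131.70×9 + 305.53×9 = 1185.3 + 2749.77 = 3935.07
Index = 5303.7 / 3935.07 × 100 = 134.7803

134.8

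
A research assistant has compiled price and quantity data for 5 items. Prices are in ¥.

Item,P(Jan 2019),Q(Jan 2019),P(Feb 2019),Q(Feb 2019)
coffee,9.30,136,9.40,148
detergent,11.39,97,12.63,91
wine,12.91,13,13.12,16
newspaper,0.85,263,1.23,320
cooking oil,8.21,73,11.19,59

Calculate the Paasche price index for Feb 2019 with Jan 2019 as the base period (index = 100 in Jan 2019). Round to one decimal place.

112.7

Paasche price index uses current-period quantities as weights.
ΣP(Feb 2019)·Q(Feb 2019) = 9.40×148 + 12.63×91 + 13.12×16 + 1.23×320 + 11.19×59 = 1391.2 + 1149.33 + 209.92 + 393.6 + 660.21 = 3804.26
ΣP(Jan 2019)·Q(Feb 2019) = 9.30×148 + 11.39×91 + 12.91×16 + 0.85×320 + 8.21×59 = 1376.4 + 1036.49 + 206.56 + 272 + 484.39 = 3375.84
Index = 3804.26 / 3375.84 × 100 = 112.6908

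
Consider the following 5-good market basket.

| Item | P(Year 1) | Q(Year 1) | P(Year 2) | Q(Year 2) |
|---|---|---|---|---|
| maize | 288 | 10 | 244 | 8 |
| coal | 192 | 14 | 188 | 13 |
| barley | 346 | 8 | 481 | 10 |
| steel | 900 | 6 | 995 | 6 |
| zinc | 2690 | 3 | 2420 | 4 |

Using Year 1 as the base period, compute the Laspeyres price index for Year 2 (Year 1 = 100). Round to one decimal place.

101.6

Laspeyres price index uses base-period quantities as weights.
ΣP(Year 2)·Q(Year 1) = 244×10 + 188×14 + 481×8 + 995×6 + 2420×3 = 2440 + 2632 + 3848 + 5970 + 7260 = 22150
ΣP(Year 1)·Q(Year 1) = 288×10 + 192×14 + 346×8 + 900×6 + 2690×3 = 2880 + 2688 + 2768 + 5400 + 8070 = 21806
Index = 22150 / 21806 × 100 = 101.5775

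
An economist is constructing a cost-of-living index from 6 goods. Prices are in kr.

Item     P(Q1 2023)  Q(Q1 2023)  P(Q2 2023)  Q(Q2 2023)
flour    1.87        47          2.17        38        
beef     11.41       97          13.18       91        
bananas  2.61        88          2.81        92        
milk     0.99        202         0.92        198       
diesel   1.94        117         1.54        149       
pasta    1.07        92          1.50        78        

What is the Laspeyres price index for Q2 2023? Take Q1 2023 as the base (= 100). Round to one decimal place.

109.3

Laspeyres price index uses base-period quantities as weights.
ΣP(Q2 2023)·Q(Q1 2023) = 2.17×47 + 13.18×97 + 2.81×88 + 0.92×202 + 1.54×117 + 1.50×92 = 101.99 + 1278.46 + 247.28 + 185.84 + 180.18 + 138 = 2131.75
ΣP(Q1 2023)·Q(Q1 2023) = 1.87×47 + 11.41×97 + 2.61×88 + 0.99×202 + 1.94×117 + 1.07×92 = 87.89 + 1106.77 + 229.68 + 199.98 + 226.98 + 98.44 = 1949.74
Index = 2131.75 / 1949.74 × 100 = 109.3351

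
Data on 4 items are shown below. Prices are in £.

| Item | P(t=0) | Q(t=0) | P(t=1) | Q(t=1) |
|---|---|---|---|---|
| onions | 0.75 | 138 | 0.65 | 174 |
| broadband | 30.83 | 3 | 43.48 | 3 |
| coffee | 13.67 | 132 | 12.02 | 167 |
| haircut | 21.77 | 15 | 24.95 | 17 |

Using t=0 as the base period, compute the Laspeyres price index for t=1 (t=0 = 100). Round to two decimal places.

Laspeyres price index uses base-period quantities as weights.
ΣP(t=1)·Q(t=0) = 0.65×138 + 43.48×3 + 12.02×132 + 24.95×15 = 89.7 + 130.44 + 1586.64 + 374.25 = 2181.03
ΣP(t=0)·Q(t=0) = 0.75×138 + 30.83×3 + 13.67×132 + 21.77×15 = 103.5 + 92.49 + 1804.44 + 326.55 = 2326.98
Index = 2181.03 / 2326.98 × 100 = 93.7279

93.73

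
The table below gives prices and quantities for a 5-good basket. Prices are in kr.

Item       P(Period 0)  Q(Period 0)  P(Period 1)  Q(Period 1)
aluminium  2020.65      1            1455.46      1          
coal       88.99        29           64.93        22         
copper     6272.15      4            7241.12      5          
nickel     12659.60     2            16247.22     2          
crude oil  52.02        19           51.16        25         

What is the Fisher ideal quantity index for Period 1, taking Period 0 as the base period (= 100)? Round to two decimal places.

Laspeyres component (base-period weights):
ΣP(Period 0)Q(Period 1) = 2020.65×1 + 88.99×22 + 6272.15×5 + 12659.60×2 + 52.02×25 = 2020.65 + 1957.78 + 31360.75 + 25319.2 + 1300.5 = 61958.88
ΣP(Period 0)Q(Period 0) = 2020.65×1 + 88.99×29 + 6272.15×4 + 12659.60×2 + 52.02×19 = 2020.65 + 2580.71 + 25088.6 + 25319.2 + 988.38 = 55997.54
L = 61958.88 / 55997.54 × 100 = 110.6457
Paasche component (current-period weights):
ΣP(Period 1)Q(Period 1) = 1455.46×1 + 64.93×22 + 7241.12×5 + 16247.22×2 + 51.16×25 = 1455.46 + 1428.46 + 36205.6 + 32494.44 + 1279 = 72862.96
ΣP(Period 1)Q(Period 0) = 1455.46×1 + 64.93×29 + 7241.12×4 + 16247.22×2 + 51.16×19 = 1455.46 + 1882.97 + 28964.48 + 32494.44 + 972.04 = 65769.39
P = 72862.96 / 65769.39 × 100 = 110.7855
Fisher = √(L × P) = √(110.6457 × 110.7855) = 110.7156

110.72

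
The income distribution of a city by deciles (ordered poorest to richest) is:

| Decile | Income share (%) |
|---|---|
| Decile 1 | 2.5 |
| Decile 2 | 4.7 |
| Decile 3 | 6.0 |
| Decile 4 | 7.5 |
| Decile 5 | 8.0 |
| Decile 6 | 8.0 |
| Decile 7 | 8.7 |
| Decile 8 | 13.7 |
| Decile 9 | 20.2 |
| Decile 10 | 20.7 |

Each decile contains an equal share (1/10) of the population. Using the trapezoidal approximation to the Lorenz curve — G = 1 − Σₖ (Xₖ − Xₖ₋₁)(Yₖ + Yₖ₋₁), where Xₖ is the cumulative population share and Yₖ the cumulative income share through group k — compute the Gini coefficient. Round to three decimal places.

Cumulative income shares Yₖ: 0.0250, 0.0720, 0.1320, 0.2070, 0.2870, 0.3670, 0.4540, 0.5910, 0.7930, 1.0000
Σ (Xₖ−Xₖ₋₁)(Yₖ+Yₖ₋₁) = (1/10)(0.0250+0.0000) + (1/10)(0.0720+0.0250) + (1/10)(0.1320+0.0720) + (1/10)(0.2070+0.1320) + (1/10)(0.2870+0.2070) + (1/10)(0.3670+0.2870) + (1/10)(0.4540+0.3670) + (1/10)(0.5910+0.4540) + (1/10)(0.7930+0.5910) + (1/10)(1.0000+0.7930)
  = 0.0025 + 0.0097 + 0.0204 + 0.0339 + 0.0494 + 0.0654 + 0.0821 + 0.1045 + 0.1384 + 0.1793 = 0.6856
G = 1 − 0.6856 = 0.3144

0.314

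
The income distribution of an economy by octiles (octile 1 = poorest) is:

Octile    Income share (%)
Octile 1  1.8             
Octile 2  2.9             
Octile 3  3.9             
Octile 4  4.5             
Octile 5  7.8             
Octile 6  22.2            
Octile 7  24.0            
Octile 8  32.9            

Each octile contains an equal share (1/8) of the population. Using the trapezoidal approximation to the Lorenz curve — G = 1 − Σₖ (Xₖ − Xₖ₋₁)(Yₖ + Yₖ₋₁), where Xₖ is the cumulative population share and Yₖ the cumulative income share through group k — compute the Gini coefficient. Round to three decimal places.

Cumulative income shares Yₖ: 0.0180, 0.0470, 0.0860, 0.1310, 0.2090, 0.4310, 0.6710, 1.0000
Σ (Xₖ−Xₖ₋₁)(Yₖ+Yₖ₋₁) = (1/8)(0.0180+0.0000) + (1/8)(0.0470+0.0180) + (1/8)(0.0860+0.0470) + (1/8)(0.1310+0.0860) + (1/8)(0.2090+0.1310) + (1/8)(0.4310+0.2090) + (1/8)(0.6710+0.4310) + (1/8)(1.0000+0.6710)
  = 0.0023 + 0.0081 + 0.0166 + 0.0271 + 0.0425 + 0.0800 + 0.1378 + 0.2089 = 0.5232
G = 1 − 0.5232 = 0.4768

0.477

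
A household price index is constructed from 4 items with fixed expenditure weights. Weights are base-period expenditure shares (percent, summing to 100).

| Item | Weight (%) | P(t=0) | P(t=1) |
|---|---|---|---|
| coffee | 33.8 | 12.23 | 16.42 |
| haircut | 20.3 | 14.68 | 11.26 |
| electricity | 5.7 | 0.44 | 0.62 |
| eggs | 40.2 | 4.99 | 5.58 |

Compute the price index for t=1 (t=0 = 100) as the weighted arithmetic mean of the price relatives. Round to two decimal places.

coffee: 33.8 × (16.42/12.23) = 33.8 × 1.342600 = 45.3799
haircut: 20.3 × (11.26/14.68) = 20.3 × 0.767030 = 15.5707
electricity: 5.7 × (0.62/0.44) = 5.7 × 1.409091 = 8.0318
eggs: 40.2 × (5.58/4.99) = 40.2 × 1.118236 = 44.9531
Index = Σ wᵢ·(p₁ᵢ/p₀ᵢ) = 45.3799 + 15.5707 + 8.0318 + 44.9531 = 113.9355

113.94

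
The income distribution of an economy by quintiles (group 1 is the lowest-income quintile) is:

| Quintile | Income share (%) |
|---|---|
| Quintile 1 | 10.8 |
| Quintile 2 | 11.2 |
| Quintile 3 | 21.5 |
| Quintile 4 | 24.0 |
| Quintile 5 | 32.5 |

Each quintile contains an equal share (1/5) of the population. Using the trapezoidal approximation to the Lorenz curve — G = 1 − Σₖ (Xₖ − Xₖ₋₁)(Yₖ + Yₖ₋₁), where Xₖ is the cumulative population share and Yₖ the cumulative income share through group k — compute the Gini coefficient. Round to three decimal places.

Cumulative income shares Yₖ: 0.1080, 0.2200, 0.4350, 0.6750, 1.0000
Σ (Xₖ−Xₖ₋₁)(Yₖ+Yₖ₋₁) = (1/5)(0.1080+0.0000) + (1/5)(0.2200+0.1080) + (1/5)(0.4350+0.2200) + (1/5)(0.6750+0.4350) + (1/5)(1.0000+0.6750)
  = 0.0216 + 0.0656 + 0.1310 + 0.2220 + 0.3350 = 0.7752
G = 1 − 0.7752 = 0.2248

0.225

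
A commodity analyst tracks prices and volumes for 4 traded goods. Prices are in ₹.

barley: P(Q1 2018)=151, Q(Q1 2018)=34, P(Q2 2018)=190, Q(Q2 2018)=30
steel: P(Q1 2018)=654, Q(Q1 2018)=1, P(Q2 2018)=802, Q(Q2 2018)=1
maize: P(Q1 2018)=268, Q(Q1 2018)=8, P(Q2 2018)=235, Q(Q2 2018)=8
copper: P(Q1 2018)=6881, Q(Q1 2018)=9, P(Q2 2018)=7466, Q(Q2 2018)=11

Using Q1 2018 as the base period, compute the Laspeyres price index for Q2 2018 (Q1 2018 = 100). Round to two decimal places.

109.27

Laspeyres price index uses base-period quantities as weights.
ΣP(Q2 2018)·Q(Q1 2018) = 190×34 + 802×1 + 235×8 + 7466×9 = 6460 + 802 + 1880 + 67194 = 76336
ΣP(Q1 2018)·Q(Q1 2018) = 151×34 + 654×1 + 268×8 + 6881×9 = 5134 + 654 + 2144 + 61929 = 69861
Index = 76336 / 69861 × 100 = 109.2684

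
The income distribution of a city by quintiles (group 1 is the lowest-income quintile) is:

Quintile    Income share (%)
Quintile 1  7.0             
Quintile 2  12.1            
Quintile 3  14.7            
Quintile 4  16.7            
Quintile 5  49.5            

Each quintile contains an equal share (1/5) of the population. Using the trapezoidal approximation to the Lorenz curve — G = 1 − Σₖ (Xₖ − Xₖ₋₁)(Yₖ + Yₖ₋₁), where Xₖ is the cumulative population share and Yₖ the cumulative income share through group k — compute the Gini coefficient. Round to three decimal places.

Cumulative income shares Yₖ: 0.0700, 0.1910, 0.3380, 0.5050, 1.0000
Σ (Xₖ−Xₖ₋₁)(Yₖ+Yₖ₋₁) = (1/5)(0.0700+0.0000) + (1/5)(0.1910+0.0700) + (1/5)(0.3380+0.1910) + (1/5)(0.5050+0.3380) + (1/5)(1.0000+0.5050)
  = 0.0140 + 0.0522 + 0.1058 + 0.1686 + 0.3010 = 0.6416
G = 1 − 0.6416 = 0.3584

0.358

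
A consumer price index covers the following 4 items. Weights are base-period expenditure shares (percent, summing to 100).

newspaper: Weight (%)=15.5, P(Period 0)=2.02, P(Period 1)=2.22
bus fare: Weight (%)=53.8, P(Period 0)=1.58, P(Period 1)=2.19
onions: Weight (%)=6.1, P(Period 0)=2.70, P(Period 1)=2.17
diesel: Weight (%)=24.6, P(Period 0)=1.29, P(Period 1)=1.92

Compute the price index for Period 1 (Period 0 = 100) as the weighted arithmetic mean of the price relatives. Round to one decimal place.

133.1

newspaper: 15.5 × (2.22/2.02) = 15.5 × 1.099010 = 17.0347
bus fare: 53.8 × (2.19/1.58) = 53.8 × 1.386076 = 74.5709
onions: 6.1 × (2.17/2.70) = 6.1 × 0.803704 = 4.9026
diesel: 24.6 × (1.92/1.29) = 24.6 × 1.488372 = 36.6140
Index = Σ wᵢ·(p₁ᵢ/p₀ᵢ) = 17.0347 + 74.5709 + 4.9026 + 36.6140 = 133.1221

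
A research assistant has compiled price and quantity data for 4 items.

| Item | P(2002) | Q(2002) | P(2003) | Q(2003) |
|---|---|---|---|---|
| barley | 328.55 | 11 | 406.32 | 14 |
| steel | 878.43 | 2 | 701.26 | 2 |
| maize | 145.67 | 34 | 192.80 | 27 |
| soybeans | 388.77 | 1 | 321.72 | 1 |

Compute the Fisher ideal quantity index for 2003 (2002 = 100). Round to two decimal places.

99.33

Laspeyres component (base-period weights):
ΣP(2002)Q(2003) = 328.55×14 + 878.43×2 + 145.67×27 + 388.77×1 = 4599.7 + 1756.86 + 3933.09 + 388.77 = 10678.42
ΣP(2002)Q(2002) = 328.55×11 + 878.43×2 + 145.67×34 + 388.77×1 = 3614.05 + 1756.86 + 4952.78 + 388.77 = 10712.46
L = 10678.42 / 10712.46 × 100 = 99.6822
Paasche component (current-period weights):
ΣP(2003)Q(2003) = 406.32×14 + 701.26×2 + 192.80×27 + 321.72×1 = 5688.48 + 1402.52 + 5205.6 + 321.72 = 12618.32
ΣP(2003)Q(2002) = 406.32×11 + 701.26×2 + 192.80×34 + 321.72×1 = 4469.52 + 1402.52 + 6555.2 + 321.72 = 12748.96
P = 12618.32 / 12748.96 × 100 = 98.9753
Fisher = √(L × P) = √(99.6822 × 98.9753) = 99.3281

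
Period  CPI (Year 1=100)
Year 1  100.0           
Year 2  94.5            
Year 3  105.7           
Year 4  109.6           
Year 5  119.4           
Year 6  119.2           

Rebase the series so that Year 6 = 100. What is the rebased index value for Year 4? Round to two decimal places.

Rebased(Year 4) = 109.6 / 119.2 × 100 = 91.9463

91.95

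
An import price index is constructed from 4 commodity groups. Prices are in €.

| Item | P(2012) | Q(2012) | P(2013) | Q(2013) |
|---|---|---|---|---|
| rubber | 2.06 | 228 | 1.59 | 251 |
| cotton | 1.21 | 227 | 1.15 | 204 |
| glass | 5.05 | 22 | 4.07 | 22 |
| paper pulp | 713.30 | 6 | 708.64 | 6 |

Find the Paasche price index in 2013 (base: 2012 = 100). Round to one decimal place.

Paasche price index uses current-period quantities as weights.
ΣP(2013)·Q(2013) = 1.59×251 + 1.15×204 + 4.07×22 + 708.64×6 = 399.09 + 234.6 + 89.54 + 4251.84 = 4975.07
ΣP(2012)·Q(2013) = 2.06×251 + 1.21×204 + 5.05×22 + 713.30×6 = 517.06 + 246.84 + 111.1 + 4279.8 = 5154.8
Index = 4975.07 / 5154.8 × 100 = 96.5133

96.5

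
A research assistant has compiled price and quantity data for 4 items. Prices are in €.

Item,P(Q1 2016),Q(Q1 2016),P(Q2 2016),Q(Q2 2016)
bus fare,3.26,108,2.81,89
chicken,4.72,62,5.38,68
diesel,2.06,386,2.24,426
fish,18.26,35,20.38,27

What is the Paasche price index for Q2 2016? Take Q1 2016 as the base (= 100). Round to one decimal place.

107.0

Paasche price index uses current-period quantities as weights.
ΣP(Q2 2016)·Q(Q2 2016) = 2.81×89 + 5.38×68 + 2.24×426 + 20.38×27 = 250.09 + 365.84 + 954.24 + 550.26 = 2120.43
ΣP(Q1 2016)·Q(Q2 2016) = 3.26×89 + 4.72×68 + 2.06×426 + 18.26×27 = 290.14 + 320.96 + 877.56 + 493.02 = 1981.68
Index = 2120.43 / 1981.68 × 100 = 107.0016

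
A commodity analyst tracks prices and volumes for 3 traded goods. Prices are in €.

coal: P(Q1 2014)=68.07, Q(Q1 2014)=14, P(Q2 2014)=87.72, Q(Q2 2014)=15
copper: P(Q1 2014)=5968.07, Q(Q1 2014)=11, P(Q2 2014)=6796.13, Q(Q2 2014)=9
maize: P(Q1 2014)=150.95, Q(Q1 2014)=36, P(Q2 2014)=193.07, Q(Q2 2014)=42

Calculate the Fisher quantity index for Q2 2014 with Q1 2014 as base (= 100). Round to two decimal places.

Laspeyres component (base-period weights):
ΣP(Q1 2014)Q(Q2 2014) = 68.07×15 + 5968.07×9 + 150.95×42 = 1021.05 + 53712.63 + 6339.9 = 61073.58
ΣP(Q1 2014)Q(Q1 2014) = 68.07×14 + 5968.07×11 + 150.95×36 = 952.98 + 65648.77 + 5434.2 = 72035.95
L = 61073.58 / 72035.95 × 100 = 84.7821
Paasche component (current-period weights):
ΣP(Q2 2014)Q(Q2 2014) = 87.72×15 + 6796.13×9 + 193.07×42 = 1315.8 + 61165.17 + 8108.94 = 70589.91
ΣP(Q2 2014)Q(Q1 2014) = 87.72×14 + 6796.13×11 + 193.07×36 = 1228.08 + 74757.43 + 6950.52 = 82936.03
P = 70589.91 / 82936.03 × 100 = 85.1137
Fisher = √(L × P) = √(84.7821 × 85.1137) = 84.9477

84.95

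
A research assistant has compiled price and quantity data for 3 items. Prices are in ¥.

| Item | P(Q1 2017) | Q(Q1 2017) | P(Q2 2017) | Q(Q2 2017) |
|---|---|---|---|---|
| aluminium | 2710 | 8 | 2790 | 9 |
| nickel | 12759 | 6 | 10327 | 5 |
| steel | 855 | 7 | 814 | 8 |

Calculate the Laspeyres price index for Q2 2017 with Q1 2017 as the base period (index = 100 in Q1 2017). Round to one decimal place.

Laspeyres price index uses base-period quantities as weights.
ΣP(Q2 2017)·Q(Q1 2017) = 2790×8 + 10327×6 + 814×7 = 22320 + 61962 + 5698 = 89980
ΣP(Q1 2017)·Q(Q1 2017) = 2710×8 + 12759×6 + 855×7 = 21680 + 76554 + 5985 = 104219
Index = 89980 / 104219 × 100 = 86.3374

86.3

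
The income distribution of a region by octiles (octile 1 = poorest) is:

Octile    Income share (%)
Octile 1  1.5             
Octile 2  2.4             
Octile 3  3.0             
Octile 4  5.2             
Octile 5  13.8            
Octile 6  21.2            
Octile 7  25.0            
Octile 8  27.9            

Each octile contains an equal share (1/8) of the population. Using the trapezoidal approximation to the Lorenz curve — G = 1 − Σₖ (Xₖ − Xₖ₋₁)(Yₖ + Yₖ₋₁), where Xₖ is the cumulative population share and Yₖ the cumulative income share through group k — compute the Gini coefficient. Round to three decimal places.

0.451

Cumulative income shares Yₖ: 0.0150, 0.0390, 0.0690, 0.1210, 0.2590, 0.4710, 0.7210, 1.0000
Σ (Xₖ−Xₖ₋₁)(Yₖ+Yₖ₋₁) = (1/8)(0.0150+0.0000) + (1/8)(0.0390+0.0150) + (1/8)(0.0690+0.0390) + (1/8)(0.1210+0.0690) + (1/8)(0.2590+0.1210) + (1/8)(0.4710+0.2590) + (1/8)(0.7210+0.4710) + (1/8)(1.0000+0.7210)
  = 0.0019 + 0.0067 + 0.0135 + 0.0238 + 0.0475 + 0.0912 + 0.1490 + 0.2151 = 0.5487
G = 1 − 0.5487 = 0.4513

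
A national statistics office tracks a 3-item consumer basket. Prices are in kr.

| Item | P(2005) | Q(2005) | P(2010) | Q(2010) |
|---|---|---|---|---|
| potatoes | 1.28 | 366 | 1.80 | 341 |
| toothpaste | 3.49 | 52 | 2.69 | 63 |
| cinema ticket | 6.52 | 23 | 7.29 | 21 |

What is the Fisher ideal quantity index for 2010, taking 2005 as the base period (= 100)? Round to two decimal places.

98.03

Laspeyres component (base-period weights):
ΣP(2005)Q(2010) = 1.28×341 + 3.49×63 + 6.52×21 = 436.48 + 219.87 + 136.92 = 793.27
ΣP(2005)Q(2005) = 1.28×366 + 3.49×52 + 6.52×23 = 468.48 + 181.48 + 149.96 = 799.92
L = 793.27 / 799.92 × 100 = 99.1687
Paasche component (current-period weights):
ΣP(2010)Q(2010) = 1.80×341 + 2.69×63 + 7.29×21 = 613.8 + 169.47 + 153.09 = 936.36
ΣP(2010)Q(2005) = 1.80×366 + 2.69×52 + 7.29×23 = 658.8 + 139.88 + 167.67 = 966.35
P = 936.36 / 966.35 × 100 = 96.8966
Fisher = √(L × P) = √(99.1687 × 96.8966) = 98.0260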